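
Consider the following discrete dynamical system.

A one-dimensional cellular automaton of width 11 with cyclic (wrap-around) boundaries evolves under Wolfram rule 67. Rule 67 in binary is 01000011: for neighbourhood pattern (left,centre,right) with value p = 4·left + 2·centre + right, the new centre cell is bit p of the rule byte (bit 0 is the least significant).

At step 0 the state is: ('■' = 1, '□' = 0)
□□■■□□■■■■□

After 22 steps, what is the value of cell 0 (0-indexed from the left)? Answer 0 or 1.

k=0  □□■■□□■■■■□
k=1  ■■□■□■□□□■□
k=2  □■□□□□□■■□□
k=3  ■□□■■■■□■□■
k=4  ■□■□□□■□□□□
k=5  □□□□■■□□■■■
k=6  □■■■□■□■□□■
k=7  □□□■□□□□□■□
k=8  ■■■□□■■■■□□
k=9  □□■□■□□□■□■
k=10  □■□□□□■■□□□
k=11  ■□□■■■□■□■■
k=12  ■□■□□■□□□□□
k=13  □□□□■□□■■■■
k=14  □■■■□□■□□□■
k=15  □□□■□■□□■■□
k=16  ■■■□□□□■□■□
k=17  □□■□■■■□□□□
k=18  ■■□□□□■□■■■
k=19  □■□■■■□□□□□
k=20  ■□□□□■□■■■■
k=21  ■□■■■□□□□□□
k=22  □□□□■□■■■■■

0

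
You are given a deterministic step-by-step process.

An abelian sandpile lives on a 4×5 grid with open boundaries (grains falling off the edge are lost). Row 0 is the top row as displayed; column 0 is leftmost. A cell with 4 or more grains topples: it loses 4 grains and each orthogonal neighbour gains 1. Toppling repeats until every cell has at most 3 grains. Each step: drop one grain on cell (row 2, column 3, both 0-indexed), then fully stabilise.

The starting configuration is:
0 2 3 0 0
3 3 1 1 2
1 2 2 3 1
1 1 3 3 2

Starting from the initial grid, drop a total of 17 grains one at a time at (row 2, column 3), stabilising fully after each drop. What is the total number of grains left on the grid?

gen 0: 0 2 3 0 0
3 3 1 1 2
1 2 2 3 1
1 1 3 3 2
gen 1: 0 2 3 0 0
3 3 2 2 2
1 3 0 2 2
1 2 1 1 3
gen 2: 0 2 3 0 0
3 3 2 2 2
1 3 0 3 2
1 2 1 1 3
gen 3: 0 2 3 0 0
3 3 2 3 2
1 3 1 0 3
1 2 1 2 3
gen 4: 0 2 3 0 0
3 3 2 3 2
1 3 1 1 3
1 2 1 2 3
gen 5: 0 2 3 0 0
3 3 2 3 2
1 3 1 2 3
1 2 1 2 3
gen 6: 0 2 3 0 0
3 3 2 3 2
1 3 1 3 3
1 2 1 2 3
gen 7: 0 2 3 1 1
3 3 3 1 0
1 3 2 3 2
1 2 2 0 1
gen 8: 0 2 3 1 1
3 3 3 2 0
1 3 3 0 3
1 2 2 1 1
gen 9: 0 2 3 1 1
3 3 3 2 0
1 3 3 1 3
1 2 2 1 1
gen 10: 0 2 3 1 1
3 3 3 2 0
1 3 3 2 3
1 2 2 1 1
gen 11: 0 2 3 1 1
3 3 3 2 0
1 3 3 3 3
1 2 2 1 1
gen 12: 2 0 1 3 1
0 3 3 0 2
3 1 2 3 0
1 3 3 2 2
gen 13: 2 0 1 3 1
0 3 3 1 2
3 1 3 0 1
1 3 3 3 2
gen 14: 2 0 1 3 1
0 3 3 1 2
3 1 3 1 1
1 3 3 3 2
gen 15: 2 0 1 3 1
0 3 3 1 2
3 1 3 2 1
1 3 3 3 2
gen 16: 2 0 1 3 1
0 3 3 1 2
3 1 3 3 1
1 3 3 3 2
gen 17: 2 1 2 3 1
2 1 1 3 2
0 1 3 2 2
3 1 2 1 3

36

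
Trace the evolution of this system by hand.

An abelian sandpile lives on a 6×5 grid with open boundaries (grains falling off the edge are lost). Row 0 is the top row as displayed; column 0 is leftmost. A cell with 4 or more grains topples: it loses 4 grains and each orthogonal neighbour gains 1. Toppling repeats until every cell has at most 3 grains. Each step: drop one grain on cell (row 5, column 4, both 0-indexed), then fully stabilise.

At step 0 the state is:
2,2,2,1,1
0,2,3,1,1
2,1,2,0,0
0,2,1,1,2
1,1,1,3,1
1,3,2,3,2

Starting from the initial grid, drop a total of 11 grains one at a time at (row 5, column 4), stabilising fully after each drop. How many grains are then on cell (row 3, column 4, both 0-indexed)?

3

gen 0: 2,2,2,1,1
0,2,3,1,1
2,1,2,0,0
0,2,1,1,2
1,1,1,3,1
1,3,2,3,2
gen 1: 2,2,2,1,1
0,2,3,1,1
2,1,2,0,0
0,2,1,1,2
1,1,1,3,1
1,3,2,3,3
gen 2: 2,2,2,1,1
0,2,3,1,1
2,1,2,0,0
0,2,1,2,2
1,1,2,0,3
1,3,3,1,1
gen 3: 2,2,2,1,1
0,2,3,1,1
2,1,2,0,0
0,2,1,2,2
1,1,2,0,3
1,3,3,1,2
gen 4: 2,2,2,1,1
0,2,3,1,1
2,1,2,0,0
0,2,1,2,2
1,1,2,0,3
1,3,3,1,3
gen 5: 2,2,2,1,1
0,2,3,1,1
2,1,2,0,0
0,2,1,2,3
1,1,2,1,0
1,3,3,2,1
gen 6: 2,2,2,1,1
0,2,3,1,1
2,1,2,0,0
0,2,1,2,3
1,1,2,1,0
1,3,3,2,2
gen 7: 2,2,2,1,1
0,2,3,1,1
2,1,2,0,0
0,2,1,2,3
1,1,2,1,0
1,3,3,2,3
gen 8: 2,2,2,1,1
0,2,3,1,1
2,1,2,0,0
0,2,1,2,3
1,1,2,1,1
1,3,3,3,0
gen 9: 2,2,2,1,1
0,2,3,1,1
2,1,2,0,0
0,2,1,2,3
1,1,2,1,1
1,3,3,3,1
gen 10: 2,2,2,1,1
0,2,3,1,1
2,1,2,0,0
0,2,1,2,3
1,1,2,1,1
1,3,3,3,2
gen 11: 2,2,2,1,1
0,2,3,1,1
2,1,2,0,0
0,2,1,2,3
1,1,2,1,1
1,3,3,3,3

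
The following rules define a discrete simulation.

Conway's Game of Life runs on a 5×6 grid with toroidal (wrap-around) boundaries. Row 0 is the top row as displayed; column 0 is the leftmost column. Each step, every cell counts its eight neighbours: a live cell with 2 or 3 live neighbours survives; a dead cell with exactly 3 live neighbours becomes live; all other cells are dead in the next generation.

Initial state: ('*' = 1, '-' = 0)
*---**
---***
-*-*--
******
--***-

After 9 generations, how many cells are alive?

0) *---**
---***
-*-*--
******
--***-
1) *-*---
--**--
-*----
*----*
------
2) -***--
--**--
***---
*-----
**---*
3) ---**-
*-----
*-**--
--*---
-----*
4) ----**
-**-**
--**--
-***--
---**-
5) *-*---
***--*
*-----
-*----
-----*
6) --*---
--*--*
--*--*
*-----
**----
7) *-*---
-***--
**---*
*----*
**----
8) *--*--
---*-*
----**
------
------
9) ----*-
*--*-*
----**
------
------

6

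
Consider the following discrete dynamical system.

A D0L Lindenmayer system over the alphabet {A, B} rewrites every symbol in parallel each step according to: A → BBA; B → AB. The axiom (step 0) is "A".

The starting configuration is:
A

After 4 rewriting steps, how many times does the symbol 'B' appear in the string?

gen 0: A
gen 1: BBA
gen 2: ABABBBA
gen 3: BBAABBBAABABABBBA
gen 4: ABABBBABBAABABABBBABBAABBBAABBBAABABABBBA

24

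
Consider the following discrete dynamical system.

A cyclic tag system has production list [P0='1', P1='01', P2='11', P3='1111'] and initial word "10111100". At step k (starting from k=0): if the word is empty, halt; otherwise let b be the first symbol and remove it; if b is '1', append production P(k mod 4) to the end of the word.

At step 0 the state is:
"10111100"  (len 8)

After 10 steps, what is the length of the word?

k=0  "10111100"  (len 8)
k=1  "01111001"  (len 8)
k=2  "1111001"  (len 7)
k=3  "11100111"  (len 8)
k=4  "11001111111"  (len 11)
k=5  "10011111111"  (len 11)
k=6  "001111111101"  (len 12)
k=7  "01111111101"  (len 11)
k=8  "1111111101"  (len 10)
k=9  "1111111011"  (len 10)
k=10  "11111101101"  (len 11)

11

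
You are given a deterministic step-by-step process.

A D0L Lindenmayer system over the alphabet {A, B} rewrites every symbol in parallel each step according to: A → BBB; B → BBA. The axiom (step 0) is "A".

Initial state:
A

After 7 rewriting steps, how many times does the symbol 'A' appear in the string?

t=0: A
t=1: BBB
t=2: BBABBABBA
t=3: BBABBABBBBBABBABBBBBABBABBB
t=4: BBABBABBBBBABBABBBBBABBABBABBABBABBBBBABBABBBBBABBABBABBABBABBBBBABBABBBBBABBABBA
t=5: BBABBABBBBBABBABBBBBABBABBABBABBABBBBBABBABBBBBABBABBABBAB…ABBABBABBABBBBBABBABBBBBABBABBABBABBABBBBBABBABBBBBABBABBB  (len 243)
t=6: BBABBABBBBBABBABBBBBABBABBABBABBABBBBBABBABBBBBABBABBABBAB…ABBABBABBABBBBBABBABBBBBABBABBABBABBABBBBBABBABBBBBABBABBA  (len 729)
t=7: BBABBABBBBBABBABBBBBABBABBABBABBABBBBBABBABBBBBABBABBABBAB…ABBABBABBABBBBBABBABBBBBABBABBABBABBABBBBBABBABBBBBABBABBB  (len 2187)

546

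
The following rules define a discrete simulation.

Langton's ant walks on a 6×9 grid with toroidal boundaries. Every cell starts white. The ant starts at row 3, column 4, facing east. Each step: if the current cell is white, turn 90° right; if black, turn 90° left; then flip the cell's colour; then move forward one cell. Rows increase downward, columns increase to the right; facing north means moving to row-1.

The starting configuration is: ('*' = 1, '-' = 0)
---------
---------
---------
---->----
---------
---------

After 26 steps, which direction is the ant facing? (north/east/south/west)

west

k=0  ---------
---------
---------
---->----
---------
---------
k=1  ---------
---------
---------
----*----
----v----
---------
k=2  ---------
---------
---------
----*----
---<*----
---------
k=3  ---------
---------
---------
---^*----
---**----
---------
k=4  ---------
---------
---------
---*>----
---**----
---------
k=5  ---------
---------
----^----
---*-----
---**----
---------
k=6  ---------
---------
----*>---
---*-----
---**----
---------
k=7  ---------
---------
----**---
---*-v---
---**----
---------
k=8  ---------
---------
----**---
---*<*---
---**----
---------
k=9  ---------
---------
----^*---
---***---
---**----
---------
k=10  ---------
---------
---<-*---
---***---
---**----
---------
k=11  ---------
---^-----
---*-*---
---***---
---**----
---------
k=12  ---------
---*>----
---*-*---
---***---
---**----
---------
k=13  ---------
---**----
---*v*---
---***---
---**----
---------
k=14  ---------
---**----
---<**---
---***---
---**----
---------
k=15  ---------
---**----
----**---
---v**---
---**----
---------
k=16  ---------
---**----
----**---
---->*---
---**----
---------
k=17  ---------
---**----
----^*---
-----*---
---**----
---------
k=18  ---------
---**----
---<-*---
-----*---
---**----
---------
k=19  ---------
---^*----
---*-*---
-----*---
---**----
---------
k=20  ---------
--<-*----
---*-*---
-----*---
---**----
---------
k=21  --^------
--*-*----
---*-*---
-----*---
---**----
---------
k=22  --*>-----
--*-*----
---*-*---
-----*---
---**----
---------
k=23  --**-----
--*v*----
---*-*---
-----*---
---**----
---------
k=24  --**-----
--<**----
---*-*---
-----*---
---**----
---------
k=25  --**-----
---**----
--v*-*---
-----*---
---**----
---------
k=26  --**-----
---**----
-<**-*---
-----*---
---**----
---------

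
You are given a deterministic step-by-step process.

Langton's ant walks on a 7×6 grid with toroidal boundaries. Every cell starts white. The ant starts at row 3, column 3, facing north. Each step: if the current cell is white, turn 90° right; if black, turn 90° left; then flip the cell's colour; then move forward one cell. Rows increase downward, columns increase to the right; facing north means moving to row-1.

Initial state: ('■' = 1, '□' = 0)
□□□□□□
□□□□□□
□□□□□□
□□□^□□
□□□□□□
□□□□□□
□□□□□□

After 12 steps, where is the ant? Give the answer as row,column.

3,1

[0] □□□□□□
□□□□□□
□□□□□□
□□□^□□
□□□□□□
□□□□□□
□□□□□□
[1] □□□□□□
□□□□□□
□□□□□□
□□□■>□
□□□□□□
□□□□□□
□□□□□□
[2] □□□□□□
□□□□□□
□□□□□□
□□□■■□
□□□□v□
□□□□□□
□□□□□□
[3] □□□□□□
□□□□□□
□□□□□□
□□□■■□
□□□<■□
□□□□□□
□□□□□□
[4] □□□□□□
□□□□□□
□□□□□□
□□□^■□
□□□■■□
□□□□□□
□□□□□□
[5] □□□□□□
□□□□□□
□□□□□□
□□<□■□
□□□■■□
□□□□□□
□□□□□□
[6] □□□□□□
□□□□□□
□□^□□□
□□■□■□
□□□■■□
□□□□□□
□□□□□□
[7] □□□□□□
□□□□□□
□□■>□□
□□■□■□
□□□■■□
□□□□□□
□□□□□□
[8] □□□□□□
□□□□□□
□□■■□□
□□■v■□
□□□■■□
□□□□□□
□□□□□□
[9] □□□□□□
□□□□□□
□□■■□□
□□<■■□
□□□■■□
□□□□□□
□□□□□□
[10] □□□□□□
□□□□□□
□□■■□□
□□□■■□
□□v■■□
□□□□□□
□□□□□□
[11] □□□□□□
□□□□□□
□□■■□□
□□□■■□
□<■■■□
□□□□□□
□□□□□□
[12] □□□□□□
□□□□□□
□□■■□□
□^□■■□
□■■■■□
□□□□□□
□□□□□□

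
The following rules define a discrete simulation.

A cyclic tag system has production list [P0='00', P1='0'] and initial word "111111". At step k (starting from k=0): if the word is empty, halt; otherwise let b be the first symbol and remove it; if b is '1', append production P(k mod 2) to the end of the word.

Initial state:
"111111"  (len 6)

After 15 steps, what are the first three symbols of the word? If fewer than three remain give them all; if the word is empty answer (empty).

(empty)

t=0: "111111"  (len 6)
t=1: "1111100"  (len 7)
t=2: "1111000"  (len 7)
t=3: "11100000"  (len 8)
t=4: "11000000"  (len 8)
t=5: "100000000"  (len 9)
t=6: "000000000"  (len 9)
t=7: "00000000"  (len 8)
t=8: "0000000"  (len 7)
t=9: "000000"  (len 6)
t=10: "00000"  (len 5)
t=11: "0000"  (len 4)
t=12: "000"  (len 3)
t=13: "00"  (len 2)
t=14: "0"  (len 1)
t=15: (halted — word empty)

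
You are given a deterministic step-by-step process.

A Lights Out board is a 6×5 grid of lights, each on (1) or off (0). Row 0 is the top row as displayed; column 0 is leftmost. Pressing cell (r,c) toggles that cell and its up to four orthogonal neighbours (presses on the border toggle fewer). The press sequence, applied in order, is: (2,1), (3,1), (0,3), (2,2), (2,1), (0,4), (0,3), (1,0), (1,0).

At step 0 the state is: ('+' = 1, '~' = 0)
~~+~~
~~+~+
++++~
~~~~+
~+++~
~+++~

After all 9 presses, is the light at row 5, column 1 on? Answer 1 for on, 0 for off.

1

[0] ~~+~~
~~+~+
++++~
~~~~+
~+++~
~+++~
[1] ~~+~~
~++~+
~~~+~
~+~~+
~+++~
~+++~
[2] ~~+~~
~++~+
~+~+~
+~+~+
~~++~
~+++~
[3] ~~~++
~++++
~+~+~
+~+~+
~~++~
~+++~
[4] ~~~++
~+~++
~~+~~
+~~~+
~~++~
~+++~
[5] ~~~++
~~~++
++~~~
++~~+
~~++~
~+++~
[6] ~~~~~
~~~+~
++~~~
++~~+
~~++~
~+++~
[7] ~~+++
~~~~~
++~~~
++~~+
~~++~
~+++~
[8] +~+++
++~~~
~+~~~
++~~+
~~++~
~+++~
[9] ~~+++
~~~~~
++~~~
++~~+
~~++~
~+++~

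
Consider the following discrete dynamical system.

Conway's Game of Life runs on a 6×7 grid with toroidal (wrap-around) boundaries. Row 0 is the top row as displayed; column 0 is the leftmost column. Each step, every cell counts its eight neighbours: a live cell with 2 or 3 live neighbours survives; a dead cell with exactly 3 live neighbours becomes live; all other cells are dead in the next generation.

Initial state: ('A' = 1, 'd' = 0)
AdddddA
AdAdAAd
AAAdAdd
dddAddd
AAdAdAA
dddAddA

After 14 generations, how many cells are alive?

15

step 0: AdddddA
AdAdAAd
AAAdAdd
dddAddd
AAdAdAA
dddAddA
step 1: AAdAAdd
ddAdAAd
AdAdAAA
dddAdAd
AddAdAA
dAAdAdd
step 2: Adddddd
ddAdddd
dAAdddd
dAAAddd
AAdAdAA
ddddddd
step 3: ddddddd
ddAdddd
ddddddd
dddAAdA
AAdAAdA
dAddddd
step 4: ddddddd
ddddddd
dddAddd
ddAAAdA
dAdAAdA
dAAdddd
step 5: ddddddd
ddddddd
ddAAAdd
Adddddd
dAddAdd
AAAAddd
step 6: dAAdddd
dddAddd
dddAddd
dAAdAdd
dddAddd
AAAAddd
step 7: Adddddd
dddAddd
dddAAdd
ddAdAdd
AdddAdd
AddAddd
step 8: ddddddd
dddAAdd
ddAdAdd
ddddAAd
dAddAdd
AAddddA
step 9: Adddddd
dddAAdd
ddddddd
ddddAAd
dAddAdA
AAddddd
step 10: AAddddd
ddddddd
dddAdAd
ddddAAd
dAddAdA
dAddddA
step 11: AAddddd
ddddddd
dddddAd
dddAddA
ddddAdA
dAAddAA
step 12: AAAdddA
ddddddd
ddddddd
ddddAdA
ddAAAdA
dAAddAA
step 13: ddAddAA
AAddddd
ddddddd
ddddAdd
dAAdAdA
ddddAdd
step 14: AAdddAA
AAddddA
ddddddd
dddAdAd
ddddAdd
AAAdAdA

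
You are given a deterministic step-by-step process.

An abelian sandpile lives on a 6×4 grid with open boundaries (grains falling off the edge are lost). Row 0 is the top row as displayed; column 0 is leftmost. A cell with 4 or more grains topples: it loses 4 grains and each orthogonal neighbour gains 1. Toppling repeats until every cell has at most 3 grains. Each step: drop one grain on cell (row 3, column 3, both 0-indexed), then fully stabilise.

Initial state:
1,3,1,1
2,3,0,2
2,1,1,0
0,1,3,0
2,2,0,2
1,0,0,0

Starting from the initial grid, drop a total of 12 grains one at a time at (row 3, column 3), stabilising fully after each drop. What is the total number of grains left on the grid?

36

gen 0: 1,3,1,1
2,3,0,2
2,1,1,0
0,1,3,0
2,2,0,2
1,0,0,0
gen 1: 1,3,1,1
2,3,0,2
2,1,1,0
0,1,3,1
2,2,0,2
1,0,0,0
gen 2: 1,3,1,1
2,3,0,2
2,1,1,0
0,1,3,2
2,2,0,2
1,0,0,0
gen 3: 1,3,1,1
2,3,0,2
2,1,1,0
0,1,3,3
2,2,0,2
1,0,0,0
gen 4: 1,3,1,1
2,3,0,2
2,1,2,1
0,2,0,1
2,2,1,3
1,0,0,0
gen 5: 1,3,1,1
2,3,0,2
2,1,2,1
0,2,0,2
2,2,1,3
1,0,0,0
gen 6: 1,3,1,1
2,3,0,2
2,1,2,1
0,2,0,3
2,2,1,3
1,0,0,0
gen 7: 1,3,1,1
2,3,0,2
2,1,2,2
0,2,1,1
2,2,2,0
1,0,0,1
gen 8: 1,3,1,1
2,3,0,2
2,1,2,2
0,2,1,2
2,2,2,0
1,0,0,1
gen 9: 1,3,1,1
2,3,0,2
2,1,2,2
0,2,1,3
2,2,2,0
1,0,0,1
gen 10: 1,3,1,1
2,3,0,2
2,1,2,3
0,2,2,0
2,2,2,1
1,0,0,1
gen 11: 1,3,1,1
2,3,0,2
2,1,2,3
0,2,2,1
2,2,2,1
1,0,0,1
gen 12: 1,3,1,1
2,3,0,2
2,1,2,3
0,2,2,2
2,2,2,1
1,0,0,1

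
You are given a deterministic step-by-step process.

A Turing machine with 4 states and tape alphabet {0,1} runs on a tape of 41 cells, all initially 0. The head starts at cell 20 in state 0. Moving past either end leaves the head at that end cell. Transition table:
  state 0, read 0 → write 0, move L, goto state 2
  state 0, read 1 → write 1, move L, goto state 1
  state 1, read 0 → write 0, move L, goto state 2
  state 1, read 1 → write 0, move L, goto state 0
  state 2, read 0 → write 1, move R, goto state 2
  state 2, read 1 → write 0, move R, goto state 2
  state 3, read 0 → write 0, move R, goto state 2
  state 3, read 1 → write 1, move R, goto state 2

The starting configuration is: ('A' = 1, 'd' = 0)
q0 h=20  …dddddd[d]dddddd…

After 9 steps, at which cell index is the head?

gen 0: q0 h=20  …dddddd[d]dddddd…
gen 1: q2 h=19  …dddddd[d]dddddd…
gen 2: q2 h=20  …dddddA[d]dddddd…
gen 3: q2 h=21  …ddddAA[d]dddddd…
gen 4: q2 h=22  …dddAAA[d]dddddd…
gen 5: q2 h=23  …ddAAAA[d]dddddd…
gen 6: q2 h=24  …dAAAAA[d]dddddd…
gen 7: q2 h=25  …AAAAAA[d]dddddd…
gen 8: q2 h=26  …AAAAAA[d]dddddd…
gen 9: q2 h=27  …AAAAAA[d]dddddd…

27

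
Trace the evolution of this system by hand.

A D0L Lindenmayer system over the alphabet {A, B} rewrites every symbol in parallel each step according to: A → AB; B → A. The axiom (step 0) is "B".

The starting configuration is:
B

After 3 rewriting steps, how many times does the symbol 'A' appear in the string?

2

gen 0: B
gen 1: A
gen 2: AB
gen 3: ABA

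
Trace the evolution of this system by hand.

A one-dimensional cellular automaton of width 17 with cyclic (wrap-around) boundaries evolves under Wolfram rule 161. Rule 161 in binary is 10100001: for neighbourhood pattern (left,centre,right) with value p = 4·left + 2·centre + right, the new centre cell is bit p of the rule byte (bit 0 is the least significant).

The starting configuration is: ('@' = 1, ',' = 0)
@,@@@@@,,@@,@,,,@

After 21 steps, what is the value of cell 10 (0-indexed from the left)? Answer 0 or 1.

gen 0: @,@@@@@,,@@,@,,,@
gen 1: ,@,@@@,,,,,@,,@,,
gen 2: ,,@,@,,@@@,,,,,,@
gen 3: ,,,@,,,,@,,@@@@,,
gen 4: @@,,,@@,,,,,@@,,@
gen 5: @,,@,,,,@@@,,,,,,
gen 6: ,,,,,@@,,@,,@@@@,
gen 7: @@@@,,,,,,,,,@@,,
gen 8: ,@@,,@@@@@@@,,,,,
gen 9: ,,,,,,@@@@@,,@@@@
gen 10: ,@@@@,,@@@,,,,@@,
gen 11: ,,@@,,,,@,,@@,,,,
gen 12: @,,,,@@,,,,,,,@@@
gen 13: ,,@@,,,,@@@@@,,@@
gen 14: ,,,,,@@,,@@@,,,,,
gen 15: @@@@,,,,,,@,,@@@@
gen 16: @@@,,@@@@,,,,,@@@
gen 17: @@,,,,@@,,@@@,,@@
gen 18: @,,@@,,,,,,@,,,,@
gen 19: ,,,,,,@@@@,,,@@,,
gen 20: @@@@@,,@@,,@,,,,@
gen 21: @@@@,,,,,,,,,@@,,

0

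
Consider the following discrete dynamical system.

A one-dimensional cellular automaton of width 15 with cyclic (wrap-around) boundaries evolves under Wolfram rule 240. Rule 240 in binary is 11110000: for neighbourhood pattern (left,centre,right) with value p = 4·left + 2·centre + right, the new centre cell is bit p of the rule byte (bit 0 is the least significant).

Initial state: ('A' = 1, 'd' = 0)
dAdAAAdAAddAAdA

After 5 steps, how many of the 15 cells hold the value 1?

9

t=0: dAdAAAdAAddAAdA
t=1: AdAdAAAdAAddAAd
t=2: dAdAdAAAdAAddAA
t=3: AdAdAdAAAdAAddA
t=4: AAdAdAdAAAdAAdd
t=5: dAAdAdAdAAAdAAd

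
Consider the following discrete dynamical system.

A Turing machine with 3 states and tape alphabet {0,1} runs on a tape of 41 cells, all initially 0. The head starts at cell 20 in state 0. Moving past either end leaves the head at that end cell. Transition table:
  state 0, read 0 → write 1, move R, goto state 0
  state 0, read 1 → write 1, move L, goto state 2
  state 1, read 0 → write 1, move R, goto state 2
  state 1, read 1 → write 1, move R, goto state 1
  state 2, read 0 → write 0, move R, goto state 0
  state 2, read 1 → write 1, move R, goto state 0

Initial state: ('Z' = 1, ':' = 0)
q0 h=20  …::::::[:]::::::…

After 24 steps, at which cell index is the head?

39

step 0: q0 h=20  …::::::[:]::::::…
step 1: q0 h=21  …:::::Z[:]::::::…
step 2: q0 h=22  …::::ZZ[:]::::::…
step 3: q0 h=23  …:::ZZZ[:]::::::…
step 4: q0 h=24  …::ZZZZ[:]::::::…
step 5: q0 h=25  …:ZZZZZ[:]::::::…
step 6: q0 h=26  …ZZZZZZ[:]::::::…
step 7: q0 h=27  …ZZZZZZ[:]::::::…
step 8: q0 h=28  …ZZZZZZ[:]::::::…
step 9: q0 h=29  …ZZZZZZ[:]::::::…
step 10: q0 h=30  …ZZZZZZ[:]::::::…
step 11: q0 h=31  …ZZZZZZ[:]::::::…
step 12: q0 h=32  …ZZZZZZ[:]::::::…
step 13: q0 h=33  …ZZZZZZ[:]::::::…
step 14: q0 h=34  …ZZZZZZ[:]::::::|
step 15: q0 h=35  …ZZZZZZ[:]:::::|
step 16: q0 h=36  …ZZZZZZ[:]::::|
step 17: q0 h=37  …ZZZZZZ[:]:::|
step 18: q0 h=38  …ZZZZZZ[:]::|
step 19: q0 h=39  …ZZZZZZ[:]:|
step 20: q0 h=40  …ZZZZZZ[:]|
step 21: q0 h=40  …ZZZZZZ[Z]|
step 22: q2 h=39  …ZZZZZZ[Z]Z|
step 23: q0 h=40  …ZZZZZZ[Z]|
step 24: q2 h=39  …ZZZZZZ[Z]Z|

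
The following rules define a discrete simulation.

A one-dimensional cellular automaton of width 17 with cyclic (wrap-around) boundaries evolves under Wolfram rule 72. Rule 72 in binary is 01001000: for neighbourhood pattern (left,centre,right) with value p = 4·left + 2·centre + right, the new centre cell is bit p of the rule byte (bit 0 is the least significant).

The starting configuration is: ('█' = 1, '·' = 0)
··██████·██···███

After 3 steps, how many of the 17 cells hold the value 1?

2

k=0  ··██████·██···███
k=1  ··█····█·██···█·█
k=2  ·········██······
k=3  ·········██······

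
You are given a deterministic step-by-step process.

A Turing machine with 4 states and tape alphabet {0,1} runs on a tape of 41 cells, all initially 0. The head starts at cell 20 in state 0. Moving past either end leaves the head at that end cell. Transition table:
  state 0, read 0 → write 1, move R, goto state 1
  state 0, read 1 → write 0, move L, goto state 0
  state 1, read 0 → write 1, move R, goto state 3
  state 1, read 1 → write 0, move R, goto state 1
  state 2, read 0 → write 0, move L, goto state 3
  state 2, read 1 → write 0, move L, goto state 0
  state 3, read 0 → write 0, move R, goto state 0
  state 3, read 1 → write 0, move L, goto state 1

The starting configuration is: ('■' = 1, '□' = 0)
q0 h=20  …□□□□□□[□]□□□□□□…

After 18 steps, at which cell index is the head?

gen 0: q0 h=20  …□□□□□□[□]□□□□□□…
gen 1: q1 h=21  …□□□□□■[□]□□□□□□…
gen 2: q3 h=22  …□□□□■■[□]□□□□□□…
gen 3: q0 h=23  …□□□■■□[□]□□□□□□…
gen 4: q1 h=24  …□□■■□■[□]□□□□□□…
gen 5: q3 h=25  …□■■□■■[□]□□□□□□…
gen 6: q0 h=26  …■■□■■□[□]□□□□□□…
gen 7: q1 h=27  …■□■■□■[□]□□□□□□…
gen 8: q3 h=28  …□■■□■■[□]□□□□□□…
gen 9: q0 h=29  …■■□■■□[□]□□□□□□…
gen 10: q1 h=30  …■□■■□■[□]□□□□□□…
gen 11: q3 h=31  …□■■□■■[□]□□□□□□…
gen 12: q0 h=32  …■■□■■□[□]□□□□□□…
gen 13: q1 h=33  …■□■■□■[□]□□□□□□…
gen 14: q3 h=34  …□■■□■■[□]□□□□□□|
gen 15: q0 h=35  …■■□■■□[□]□□□□□|
gen 16: q1 h=36  …■□■■□■[□]□□□□|
gen 17: q3 h=37  …□■■□■■[□]□□□|
gen 18: q0 h=38  …■■□■■□[□]□□|

38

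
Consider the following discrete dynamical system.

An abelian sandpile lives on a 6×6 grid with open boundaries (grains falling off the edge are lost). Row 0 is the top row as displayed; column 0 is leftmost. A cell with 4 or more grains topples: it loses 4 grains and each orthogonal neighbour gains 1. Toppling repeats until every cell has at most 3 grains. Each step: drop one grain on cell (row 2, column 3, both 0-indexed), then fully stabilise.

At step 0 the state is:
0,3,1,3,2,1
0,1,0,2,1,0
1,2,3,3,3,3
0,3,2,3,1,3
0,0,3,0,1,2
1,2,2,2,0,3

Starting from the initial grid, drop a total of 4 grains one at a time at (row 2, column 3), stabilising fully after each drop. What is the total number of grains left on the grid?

58

k=0  0,3,1,3,2,1
0,1,0,2,1,0
1,2,3,3,3,3
0,3,2,3,1,3
0,0,3,0,1,2
1,2,2,2,0,3
k=1  0,3,1,3,2,1
0,2,1,3,2,1
2,0,2,3,2,1
1,1,2,2,0,1
0,2,0,2,2,3
1,2,3,2,0,3
k=2  0,3,2,0,3,1
0,2,2,1,3,1
2,0,3,1,3,1
1,1,2,3,0,1
0,2,0,2,2,3
1,2,3,2,0,3
k=3  0,3,2,0,3,1
0,2,2,1,3,1
2,0,3,2,3,1
1,1,2,3,0,1
0,2,0,2,2,3
1,2,3,2,0,3
k=4  0,3,2,0,3,1
0,2,2,1,3,1
2,0,3,3,3,1
1,1,2,3,0,1
0,2,0,2,2,3
1,2,3,2,0,3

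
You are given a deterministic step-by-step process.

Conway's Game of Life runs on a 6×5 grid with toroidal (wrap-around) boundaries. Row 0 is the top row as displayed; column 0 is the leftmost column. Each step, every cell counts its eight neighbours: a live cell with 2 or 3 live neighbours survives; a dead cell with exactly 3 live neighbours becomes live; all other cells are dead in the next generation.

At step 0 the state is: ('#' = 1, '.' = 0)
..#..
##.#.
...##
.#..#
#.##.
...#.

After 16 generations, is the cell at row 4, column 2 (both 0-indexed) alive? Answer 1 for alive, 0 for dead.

[0] ..#..
##.#.
...##
.#..#
#.##.
...#.
[1] .####
##.#.
.#.#.
.#...
####.
.#.##
[2] .....
.....
.#..#
...##
...#.
.....
[3] .....
.....
#..##
#.###
...##
.....
[4] .....
....#
###..
.##..
#.#..
.....
[5] .....
##...
#.##.
...#.
..#..
.....
[6] .....
###.#
#.##.
.#.##
.....
.....
[7] ##...
#.#.#
.....
##.##
.....
.....
[8] ##..#
#...#
..#..
#...#
#...#
.....
[9] .#..#
...##
.#.#.
##.##
#...#
.#...
[10] ..###
...##
.#...
.#.#.
..##.
.#..#
[11] ..#..
#...#
#..##
.#.#.
##.##
##..#
[12] ...#.
##...
.###.
.#...
...#.
.....
[13] .....
##.##
.....
.#.#.
.....
.....
[14] #...#
#...#
.#.#.
.....
.....
.....
[15] #...#
.#.#.
#...#
.....
.....
.....
[16] #...#
.#.#.
#...#
.....
.....
.....

0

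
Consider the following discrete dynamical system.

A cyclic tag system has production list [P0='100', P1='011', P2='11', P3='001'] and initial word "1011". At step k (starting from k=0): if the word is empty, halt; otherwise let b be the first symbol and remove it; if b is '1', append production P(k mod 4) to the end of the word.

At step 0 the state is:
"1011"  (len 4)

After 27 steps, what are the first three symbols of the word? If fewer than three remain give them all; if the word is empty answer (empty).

011

k=0  "1011"  (len 4)
k=1  "011100"  (len 6)
k=2  "11100"  (len 5)
k=3  "110011"  (len 6)
k=4  "10011001"  (len 8)
k=5  "0011001100"  (len 10)
k=6  "011001100"  (len 9)
k=7  "11001100"  (len 8)
k=8  "1001100001"  (len 10)
k=9  "001100001100"  (len 12)
k=10  "01100001100"  (len 11)
k=11  "1100001100"  (len 10)
k=12  "100001100001"  (len 12)
k=13  "00001100001100"  (len 14)
k=14  "0001100001100"  (len 13)
k=15  "001100001100"  (len 12)
k=16  "01100001100"  (len 11)
k=17  "1100001100"  (len 10)
k=18  "100001100011"  (len 12)
k=19  "0000110001111"  (len 13)
k=20  "000110001111"  (len 12)
k=21  "00110001111"  (len 11)
k=22  "0110001111"  (len 10)
k=23  "110001111"  (len 9)
k=24  "10001111001"  (len 11)
k=25  "0001111001100"  (len 13)
k=26  "001111001100"  (len 12)
k=27  "01111001100"  (len 11)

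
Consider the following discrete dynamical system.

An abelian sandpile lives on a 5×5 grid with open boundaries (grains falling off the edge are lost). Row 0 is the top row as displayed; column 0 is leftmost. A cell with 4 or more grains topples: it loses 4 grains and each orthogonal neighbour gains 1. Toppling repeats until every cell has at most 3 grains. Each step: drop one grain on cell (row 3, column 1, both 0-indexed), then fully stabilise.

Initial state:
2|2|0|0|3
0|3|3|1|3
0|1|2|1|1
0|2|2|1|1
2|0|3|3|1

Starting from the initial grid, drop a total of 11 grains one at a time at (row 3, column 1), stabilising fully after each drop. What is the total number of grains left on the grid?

0) 2|2|0|0|3
0|3|3|1|3
0|1|2|1|1
0|2|2|1|1
2|0|3|3|1
1) 2|2|0|0|3
0|3|3|1|3
0|1|2|1|1
0|3|2|1|1
2|0|3|3|1
2) 2|2|0|0|3
0|3|3|1|3
0|2|2|1|1
1|0|3|1|1
2|1|3|3|1
3) 2|2|0|0|3
0|3|3|1|3
0|2|2|1|1
1|1|3|1|1
2|1|3|3|1
4) 2|2|0|0|3
0|3|3|1|3
0|2|2|1|1
1|2|3|1|1
2|1|3|3|1
5) 2|2|0|0|3
0|3|3|1|3
0|2|2|1|1
1|3|3|1|1
2|1|3|3|1
6) 2|2|0|0|3
0|3|3|1|3
0|3|3|1|1
2|1|1|3|1
2|3|1|0|2
7) 2|2|0|0|3
0|3|3|1|3
0|3|3|1|1
2|2|1|3|1
2|3|1|0|2
8) 2|2|0|0|3
0|3|3|1|3
0|3|3|1|1
2|3|1|3|1
2|3|1|0|2
9) 2|3|1|0|3
1|1|1|2|3
1|2|1|2|1
3|2|3|3|1
3|0|2|0|2
10) 2|3|1|0|3
1|1|1|2|3
1|2|1|2|1
3|3|3|3|1
3|0|2|0|2
11) 2|3|1|0|3
1|1|1|2|3
2|3|2|3|1
1|2|1|0|2
0|2|3|1|2

42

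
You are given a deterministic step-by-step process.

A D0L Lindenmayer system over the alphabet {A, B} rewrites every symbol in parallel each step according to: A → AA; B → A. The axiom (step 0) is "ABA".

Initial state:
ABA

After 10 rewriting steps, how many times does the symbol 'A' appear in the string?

t=0: ABA
t=1: AAAAA
t=2: AAAAAAAAAA
t=3: AAAAAAAAAAAAAAAAAAAA
t=4: AAAAAAAAAAAAAAAAAAAAAAAAAAAAAAAAAAAAAAAA
t=5: AAAAAAAAAAAAAAAAAAAAAAAAAAAAAAAAAAAAAAAAAAAAAAAAAAAAAAAAAAAAAAAAAAAAAAAAAAAAAAAA
t=6: AAAAAAAAAAAAAAAAAAAAAAAAAAAAAAAAAAAAAAAAAAAAAAAAAAAAAAAAAA…AAAAAAAAAAAAAAAAAAAAAAAAAAAAAAAAAAAAAAAAAAAAAAAAAAAAAAAAAA  (len 160)
t=7: AAAAAAAAAAAAAAAAAAAAAAAAAAAAAAAAAAAAAAAAAAAAAAAAAAAAAAAAAA…AAAAAAAAAAAAAAAAAAAAAAAAAAAAAAAAAAAAAAAAAAAAAAAAAAAAAAAAAA  (len 320)
t=8: AAAAAAAAAAAAAAAAAAAAAAAAAAAAAAAAAAAAAAAAAAAAAAAAAAAAAAAAAA…AAAAAAAAAAAAAAAAAAAAAAAAAAAAAAAAAAAAAAAAAAAAAAAAAAAAAAAAAA  (len 640)
t=9: AAAAAAAAAAAAAAAAAAAAAAAAAAAAAAAAAAAAAAAAAAAAAAAAAAAAAAAAAA…AAAAAAAAAAAAAAAAAAAAAAAAAAAAAAAAAAAAAAAAAAAAAAAAAAAAAAAAAA  (len 1280)
t=10: AAAAAAAAAAAAAAAAAAAAAAAAAAAAAAAAAAAAAAAAAAAAAAAAAAAAAAAAAA…AAAAAAAAAAAAAAAAAAAAAAAAAAAAAAAAAAAAAAAAAAAAAAAAAAAAAAAAAA  (len 2560)

2560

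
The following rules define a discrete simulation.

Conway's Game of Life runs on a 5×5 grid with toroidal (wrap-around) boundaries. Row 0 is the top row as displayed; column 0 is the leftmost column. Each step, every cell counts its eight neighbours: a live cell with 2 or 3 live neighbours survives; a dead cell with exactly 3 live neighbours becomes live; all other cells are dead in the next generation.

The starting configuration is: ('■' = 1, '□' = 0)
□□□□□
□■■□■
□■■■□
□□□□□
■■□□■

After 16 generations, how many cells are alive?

[0] □□□□□
□■■□■
□■■■□
□□□□□
■■□□■
[1] □□■■■
■■□□□
■■□■□
□□□■■
■□□□□
[2] □□■■■
□□□□□
□■□■□
□■■■□
■□■□□
[3] □■■■■
□□□□■
□■□■□
■□□■■
■□□□□
[4] □■■■■
□■□□■
□□■■□
■■■■□
□□□□□
[5] □■■■■
□■□□■
□□□□□
□■□■■
□□□□□
[6] □■■■■
□■□□■
□□■■■
□□□□□
□■□□□
[7] □■□■■
□■□□□
■□■■■
□□■■□
■■□■□
[8] □■□■■
□■□□□
■□□□■
□□□□□
■■□□□
[9] □■□□■
□■■■□
■□□□□
□■□□■
■■■□■
[10] □□□□■
□■■■■
■□□■■
□□■■■
□□■□■
[11] □■□□■
□■■□□
□□□□□
□■■□□
■□■□■
[12] □□□□■
■■■□□
□□□□□
■■■■□
□□■□■
[13] □□■□■
■■□□□
□□□■■
■■■■■
□□■□■
[14] □□■□■
■■■□□
□□□□□
□■□□□
□□□□□
[15] ■□■■□
■■■■□
■□■□□
□□□□□
□□□□□
[16] ■□□■□
■□□□□
■□■■■
□□□□□
□□□□□

7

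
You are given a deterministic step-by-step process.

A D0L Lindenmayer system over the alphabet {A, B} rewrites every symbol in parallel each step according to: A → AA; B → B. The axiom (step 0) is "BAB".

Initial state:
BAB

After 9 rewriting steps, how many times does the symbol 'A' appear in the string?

512

0) BAB
1) BAAB
2) BAAAAB
3) BAAAAAAAAB
4) BAAAAAAAAAAAAAAAAB
5) BAAAAAAAAAAAAAAAAAAAAAAAAAAAAAAAAB
6) BAAAAAAAAAAAAAAAAAAAAAAAAAAAAAAAAAAAAAAAAAAAAAAAAAAAAAAAAAAAAAAAAB
7) BAAAAAAAAAAAAAAAAAAAAAAAAAAAAAAAAAAAAAAAAAAAAAAAAAAAAAAAAA…AAAAAAAAAAAAAAAAAAAAAAAAAAAAAAAAAAAAAAAAAAAAAAAAAAAAAAAAAB  (len 130)
8) BAAAAAAAAAAAAAAAAAAAAAAAAAAAAAAAAAAAAAAAAAAAAAAAAAAAAAAAAA…AAAAAAAAAAAAAAAAAAAAAAAAAAAAAAAAAAAAAAAAAAAAAAAAAAAAAAAAAB  (len 258)
9) BAAAAAAAAAAAAAAAAAAAAAAAAAAAAAAAAAAAAAAAAAAAAAAAAAAAAAAAAA…AAAAAAAAAAAAAAAAAAAAAAAAAAAAAAAAAAAAAAAAAAAAAAAAAAAAAAAAAB  (len 514)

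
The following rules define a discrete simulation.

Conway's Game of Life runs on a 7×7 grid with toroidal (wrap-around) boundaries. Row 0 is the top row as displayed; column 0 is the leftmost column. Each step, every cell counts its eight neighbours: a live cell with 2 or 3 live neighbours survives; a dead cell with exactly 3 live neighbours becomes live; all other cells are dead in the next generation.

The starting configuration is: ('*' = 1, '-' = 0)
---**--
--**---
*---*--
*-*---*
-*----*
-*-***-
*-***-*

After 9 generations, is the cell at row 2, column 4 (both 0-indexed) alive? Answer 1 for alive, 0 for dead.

0

0) ---**--
--**---
*---*--
*-*---*
-*----*
-*-***-
*-***-*
1) -*---*-
--*----
*-*---*
-----**
-*-**-*
-*-----
**----*
2) -**---*
*-*---*
**---**
-****--
--*-*-*
-*---**
-**---*
3) ---*-**
--*----
----**-
----*--
----*-*
-*-*--*
------*
4) -----**
---*--*
---***-
---**--
*--**--
------*
--*-*-*
5) *--**-*
---*--*
--*--*-
--*----
---***-
*---*-*
*-----*
6) ---**--
*-**--*
--**---
--*--*-
---****
*--**--
-*-**--
7) **---*-
-*-----
----*-*
--*--**
--*---*
*-----*
-----*-
8) **----*
-*---**
*-----*
*--*--*
-*-----
*----**
-*---*-
9) -**----
-*---*-
-*-----
-*----*
-*---*-
**---**
-*---*-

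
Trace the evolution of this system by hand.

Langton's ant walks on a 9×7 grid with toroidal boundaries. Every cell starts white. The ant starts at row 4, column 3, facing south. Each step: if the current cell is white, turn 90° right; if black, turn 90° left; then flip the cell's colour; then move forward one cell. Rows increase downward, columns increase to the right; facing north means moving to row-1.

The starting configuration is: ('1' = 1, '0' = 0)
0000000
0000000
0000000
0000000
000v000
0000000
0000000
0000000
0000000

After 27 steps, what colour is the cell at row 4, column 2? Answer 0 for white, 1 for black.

step 0: 0000000
0000000
0000000
0000000
000v000
0000000
0000000
0000000
0000000
step 1: 0000000
0000000
0000000
0000000
00<1000
0000000
0000000
0000000
0000000
step 2: 0000000
0000000
0000000
00^0000
0011000
0000000
0000000
0000000
0000000
step 3: 0000000
0000000
0000000
001>000
0011000
0000000
0000000
0000000
0000000
step 4: 0000000
0000000
0000000
0011000
001v000
0000000
0000000
0000000
0000000
step 5: 0000000
0000000
0000000
0011000
0010>00
0000000
0000000
0000000
0000000
step 6: 0000000
0000000
0000000
0011000
0010100
0000v00
0000000
0000000
0000000
step 7: 0000000
0000000
0000000
0011000
0010100
000<100
0000000
0000000
0000000
step 8: 0000000
0000000
0000000
0011000
001^100
0001100
0000000
0000000
0000000
step 9: 0000000
0000000
0000000
0011000
0011>00
0001100
0000000
0000000
0000000
step 10: 0000000
0000000
0000000
0011^00
0011000
0001100
0000000
0000000
0000000
step 11: 0000000
0000000
0000000
00111>0
0011000
0001100
0000000
0000000
0000000
step 12: 0000000
0000000
0000000
0011110
00110v0
0001100
0000000
0000000
0000000
step 13: 0000000
0000000
0000000
0011110
0011<10
0001100
0000000
0000000
0000000
step 14: 0000000
0000000
0000000
0011^10
0011110
0001100
0000000
0000000
0000000
step 15: 0000000
0000000
0000000
001<010
0011110
0001100
0000000
0000000
0000000
step 16: 0000000
0000000
0000000
0010010
001v110
0001100
0000000
0000000
0000000
step 17: 0000000
0000000
0000000
0010010
0010>10
0001100
0000000
0000000
0000000
step 18: 0000000
0000000
0000000
0010^10
0010010
0001100
0000000
0000000
0000000
step 19: 0000000
0000000
0000000
00101>0
0010010
0001100
0000000
0000000
0000000
step 20: 0000000
0000000
00000^0
0010100
0010010
0001100
0000000
0000000
0000000
step 21: 0000000
0000000
000001>
0010100
0010010
0001100
0000000
0000000
0000000
step 22: 0000000
0000000
0000011
001010v
0010010
0001100
0000000
0000000
0000000
step 23: 0000000
0000000
0000011
00101<1
0010010
0001100
0000000
0000000
0000000
step 24: 0000000
0000000
00000^1
0010111
0010010
0001100
0000000
0000000
0000000
step 25: 0000000
0000000
0000<01
0010111
0010010
0001100
0000000
0000000
0000000
step 26: 0000000
0000^00
0000101
0010111
0010010
0001100
0000000
0000000
0000000
step 27: 0000000
00001>0
0000101
0010111
0010010
0001100
0000000
0000000
0000000

1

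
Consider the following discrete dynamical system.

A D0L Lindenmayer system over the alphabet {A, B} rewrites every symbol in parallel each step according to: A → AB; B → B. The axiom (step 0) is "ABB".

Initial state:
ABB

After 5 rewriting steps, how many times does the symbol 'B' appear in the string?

[0] ABB
[1] ABBB
[2] ABBBB
[3] ABBBBB
[4] ABBBBBB
[5] ABBBBBBB

7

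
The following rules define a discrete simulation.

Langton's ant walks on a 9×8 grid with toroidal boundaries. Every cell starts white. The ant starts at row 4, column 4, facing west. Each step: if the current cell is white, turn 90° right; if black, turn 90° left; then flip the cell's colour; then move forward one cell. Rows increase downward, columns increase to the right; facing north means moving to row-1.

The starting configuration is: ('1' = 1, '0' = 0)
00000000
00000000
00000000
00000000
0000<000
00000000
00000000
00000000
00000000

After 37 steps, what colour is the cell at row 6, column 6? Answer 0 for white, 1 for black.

t=0: 00000000
00000000
00000000
00000000
0000<000
00000000
00000000
00000000
00000000
t=1: 00000000
00000000
00000000
0000^000
00001000
00000000
00000000
00000000
00000000
t=2: 00000000
00000000
00000000
00001>00
00001000
00000000
00000000
00000000
00000000
t=3: 00000000
00000000
00000000
00001100
00001v00
00000000
00000000
00000000
00000000
t=4: 00000000
00000000
00000000
00001100
0000<100
00000000
00000000
00000000
00000000
t=5: 00000000
00000000
00000000
00001100
00000100
0000v000
00000000
00000000
00000000
t=6: 00000000
00000000
00000000
00001100
00000100
000<1000
00000000
00000000
00000000
t=7: 00000000
00000000
00000000
00001100
000^0100
00011000
00000000
00000000
00000000
t=8: 00000000
00000000
00000000
00001100
0001>100
00011000
00000000
00000000
00000000
t=9: 00000000
00000000
00000000
00001100
00011100
0001v000
00000000
00000000
00000000
t=10: 00000000
00000000
00000000
00001100
00011100
00010>00
00000000
00000000
00000000
t=11: 00000000
00000000
00000000
00001100
00011100
00010100
00000v00
00000000
00000000
t=12: 00000000
00000000
00000000
00001100
00011100
00010100
0000<100
00000000
00000000
t=13: 00000000
00000000
00000000
00001100
00011100
0001^100
00001100
00000000
00000000
t=14: 00000000
00000000
00000000
00001100
00011100
00011>00
00001100
00000000
00000000
t=15: 00000000
00000000
00000000
00001100
00011^00
00011000
00001100
00000000
00000000
t=16: 00000000
00000000
00000000
00001100
0001<000
00011000
00001100
00000000
00000000
t=17: 00000000
00000000
00000000
00001100
00010000
0001v000
00001100
00000000
00000000
t=18: 00000000
00000000
00000000
00001100
00010000
00010>00
00001100
00000000
00000000
t=19: 00000000
00000000
00000000
00001100
00010000
00010100
00001v00
00000000
00000000
t=20: 00000000
00000000
00000000
00001100
00010000
00010100
000010>0
00000000
00000000
t=21: 00000000
00000000
00000000
00001100
00010000
00010100
00001010
000000v0
00000000
t=22: 00000000
00000000
00000000
00001100
00010000
00010100
00001010
00000<10
00000000
t=23: 00000000
00000000
00000000
00001100
00010000
00010100
00001^10
00000110
00000000
t=24: 00000000
00000000
00000000
00001100
00010000
00010100
000011>0
00000110
00000000
t=25: 00000000
00000000
00000000
00001100
00010000
000101^0
00001100
00000110
00000000
t=26: 00000000
00000000
00000000
00001100
00010000
0001011>
00001100
00000110
00000000
t=27: 00000000
00000000
00000000
00001100
00010000
00010111
0000110v
00000110
00000000
t=28: 00000000
00000000
00000000
00001100
00010000
00010111
000011<1
00000110
00000000
t=29: 00000000
00000000
00000000
00001100
00010000
000101^1
00001111
00000110
00000000
t=30: 00000000
00000000
00000000
00001100
00010000
00010<01
00001111
00000110
00000000
t=31: 00000000
00000000
00000000
00001100
00010000
00010001
00001v11
00000110
00000000
t=32: 00000000
00000000
00000000
00001100
00010000
00010001
000010>1
00000110
00000000
t=33: 00000000
00000000
00000000
00001100
00010000
000100^1
00001001
00000110
00000000
t=34: 00000000
00000000
00000000
00001100
00010000
0001001>
00001001
00000110
00000000
t=35: 00000000
00000000
00000000
00001100
0001000^
00010010
00001001
00000110
00000000
t=36: 00000000
00000000
00000000
00001100
>0010001
00010010
00001001
00000110
00000000
t=37: 00000000
00000000
00000000
00001100
10010001
v0010010
00001001
00000110
00000000

0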